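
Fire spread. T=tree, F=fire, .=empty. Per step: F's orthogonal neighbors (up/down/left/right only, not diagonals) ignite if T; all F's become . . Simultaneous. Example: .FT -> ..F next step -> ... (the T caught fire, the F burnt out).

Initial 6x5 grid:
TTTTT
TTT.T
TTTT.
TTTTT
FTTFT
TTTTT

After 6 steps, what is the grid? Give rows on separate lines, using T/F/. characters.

Step 1: 7 trees catch fire, 2 burn out
  TTTTT
  TTT.T
  TTTT.
  FTTFT
  .FF.F
  FTTFT
Step 2: 8 trees catch fire, 7 burn out
  TTTTT
  TTT.T
  FTTF.
  .FF.F
  .....
  .FF.F
Step 3: 3 trees catch fire, 8 burn out
  TTTTT
  FTT.T
  .FF..
  .....
  .....
  .....
Step 4: 3 trees catch fire, 3 burn out
  FTTTT
  .FF.T
  .....
  .....
  .....
  .....
Step 5: 2 trees catch fire, 3 burn out
  .FFTT
  ....T
  .....
  .....
  .....
  .....
Step 6: 1 trees catch fire, 2 burn out
  ...FT
  ....T
  .....
  .....
  .....
  .....

...FT
....T
.....
.....
.....
.....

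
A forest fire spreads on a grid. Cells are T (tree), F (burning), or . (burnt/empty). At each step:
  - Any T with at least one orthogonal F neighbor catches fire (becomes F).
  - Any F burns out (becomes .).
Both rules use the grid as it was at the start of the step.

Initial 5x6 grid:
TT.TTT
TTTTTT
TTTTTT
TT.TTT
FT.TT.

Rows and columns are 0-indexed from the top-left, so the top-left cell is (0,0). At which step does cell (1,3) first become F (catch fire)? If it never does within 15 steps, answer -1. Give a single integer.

Step 1: cell (1,3)='T' (+2 fires, +1 burnt)
Step 2: cell (1,3)='T' (+2 fires, +2 burnt)
Step 3: cell (1,3)='T' (+2 fires, +2 burnt)
Step 4: cell (1,3)='T' (+3 fires, +2 burnt)
Step 5: cell (1,3)='T' (+3 fires, +3 burnt)
Step 6: cell (1,3)='F' (+3 fires, +3 burnt)
  -> target ignites at step 6
Step 7: cell (1,3)='.' (+5 fires, +3 burnt)
Step 8: cell (1,3)='.' (+4 fires, +5 burnt)
Step 9: cell (1,3)='.' (+1 fires, +4 burnt)
Step 10: cell (1,3)='.' (+0 fires, +1 burnt)
  fire out at step 10

6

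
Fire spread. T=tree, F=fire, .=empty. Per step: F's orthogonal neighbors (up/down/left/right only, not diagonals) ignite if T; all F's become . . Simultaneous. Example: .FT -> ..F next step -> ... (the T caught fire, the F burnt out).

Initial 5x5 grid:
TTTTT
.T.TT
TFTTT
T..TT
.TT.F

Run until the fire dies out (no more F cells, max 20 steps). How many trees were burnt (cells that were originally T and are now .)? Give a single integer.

Answer: 15

Derivation:
Step 1: +4 fires, +2 burnt (F count now 4)
Step 2: +5 fires, +4 burnt (F count now 5)
Step 3: +4 fires, +5 burnt (F count now 4)
Step 4: +2 fires, +4 burnt (F count now 2)
Step 5: +0 fires, +2 burnt (F count now 0)
Fire out after step 5
Initially T: 17, now '.': 23
Total burnt (originally-T cells now '.'): 15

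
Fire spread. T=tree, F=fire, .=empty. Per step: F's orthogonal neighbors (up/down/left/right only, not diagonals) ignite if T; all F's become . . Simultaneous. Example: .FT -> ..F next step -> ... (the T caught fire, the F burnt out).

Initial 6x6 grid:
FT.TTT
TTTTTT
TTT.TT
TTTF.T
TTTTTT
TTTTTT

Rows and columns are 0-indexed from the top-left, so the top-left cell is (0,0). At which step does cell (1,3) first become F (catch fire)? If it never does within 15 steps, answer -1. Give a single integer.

Step 1: cell (1,3)='T' (+4 fires, +2 burnt)
Step 2: cell (1,3)='T' (+7 fires, +4 burnt)
Step 3: cell (1,3)='T' (+7 fires, +7 burnt)
Step 4: cell (1,3)='F' (+5 fires, +7 burnt)
  -> target ignites at step 4
Step 5: cell (1,3)='.' (+4 fires, +5 burnt)
Step 6: cell (1,3)='.' (+3 fires, +4 burnt)
Step 7: cell (1,3)='.' (+1 fires, +3 burnt)
Step 8: cell (1,3)='.' (+0 fires, +1 burnt)
  fire out at step 8

4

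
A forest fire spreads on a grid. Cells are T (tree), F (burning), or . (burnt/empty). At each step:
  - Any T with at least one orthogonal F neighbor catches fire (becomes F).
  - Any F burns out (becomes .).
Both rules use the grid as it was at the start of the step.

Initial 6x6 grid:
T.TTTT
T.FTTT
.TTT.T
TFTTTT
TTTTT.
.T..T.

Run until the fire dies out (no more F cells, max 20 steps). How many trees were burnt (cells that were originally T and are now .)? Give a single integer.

Step 1: +7 fires, +2 burnt (F count now 7)
Step 2: +7 fires, +7 burnt (F count now 7)
Step 3: +4 fires, +7 burnt (F count now 4)
Step 4: +4 fires, +4 burnt (F count now 4)
Step 5: +1 fires, +4 burnt (F count now 1)
Step 6: +0 fires, +1 burnt (F count now 0)
Fire out after step 6
Initially T: 25, now '.': 34
Total burnt (originally-T cells now '.'): 23

Answer: 23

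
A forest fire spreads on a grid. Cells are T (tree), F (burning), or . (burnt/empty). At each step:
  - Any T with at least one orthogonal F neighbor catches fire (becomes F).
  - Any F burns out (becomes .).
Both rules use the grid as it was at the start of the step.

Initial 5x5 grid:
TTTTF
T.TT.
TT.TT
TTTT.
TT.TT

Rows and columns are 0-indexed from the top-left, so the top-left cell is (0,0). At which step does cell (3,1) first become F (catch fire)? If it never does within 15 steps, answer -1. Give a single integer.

Step 1: cell (3,1)='T' (+1 fires, +1 burnt)
Step 2: cell (3,1)='T' (+2 fires, +1 burnt)
Step 3: cell (3,1)='T' (+3 fires, +2 burnt)
Step 4: cell (3,1)='T' (+3 fires, +3 burnt)
Step 5: cell (3,1)='T' (+3 fires, +3 burnt)
Step 6: cell (3,1)='F' (+3 fires, +3 burnt)
  -> target ignites at step 6
Step 7: cell (3,1)='.' (+3 fires, +3 burnt)
Step 8: cell (3,1)='.' (+1 fires, +3 burnt)
Step 9: cell (3,1)='.' (+0 fires, +1 burnt)
  fire out at step 9

6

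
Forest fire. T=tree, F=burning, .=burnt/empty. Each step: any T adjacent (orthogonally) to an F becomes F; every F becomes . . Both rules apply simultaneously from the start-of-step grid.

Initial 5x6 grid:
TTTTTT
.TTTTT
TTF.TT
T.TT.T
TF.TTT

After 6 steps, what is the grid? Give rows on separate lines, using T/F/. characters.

Step 1: 4 trees catch fire, 2 burn out
  TTTTTT
  .TFTTT
  TF..TT
  T.FT.T
  F..TTT
Step 2: 6 trees catch fire, 4 burn out
  TTFTTT
  .F.FTT
  F...TT
  F..F.T
  ...TTT
Step 3: 4 trees catch fire, 6 burn out
  TF.FTT
  ....FT
  ....TT
  .....T
  ...FTT
Step 4: 5 trees catch fire, 4 burn out
  F...FT
  .....F
  ....FT
  .....T
  ....FT
Step 5: 3 trees catch fire, 5 burn out
  .....F
  ......
  .....F
  .....T
  .....F
Step 6: 1 trees catch fire, 3 burn out
  ......
  ......
  ......
  .....F
  ......

......
......
......
.....F
......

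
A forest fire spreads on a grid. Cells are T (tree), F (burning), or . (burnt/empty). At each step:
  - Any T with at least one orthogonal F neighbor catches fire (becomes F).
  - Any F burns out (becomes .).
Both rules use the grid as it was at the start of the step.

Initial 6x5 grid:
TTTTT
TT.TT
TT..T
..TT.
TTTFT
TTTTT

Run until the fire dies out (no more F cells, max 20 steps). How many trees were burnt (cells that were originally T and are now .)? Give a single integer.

Answer: 11

Derivation:
Step 1: +4 fires, +1 burnt (F count now 4)
Step 2: +4 fires, +4 burnt (F count now 4)
Step 3: +2 fires, +4 burnt (F count now 2)
Step 4: +1 fires, +2 burnt (F count now 1)
Step 5: +0 fires, +1 burnt (F count now 0)
Fire out after step 5
Initially T: 23, now '.': 18
Total burnt (originally-T cells now '.'): 11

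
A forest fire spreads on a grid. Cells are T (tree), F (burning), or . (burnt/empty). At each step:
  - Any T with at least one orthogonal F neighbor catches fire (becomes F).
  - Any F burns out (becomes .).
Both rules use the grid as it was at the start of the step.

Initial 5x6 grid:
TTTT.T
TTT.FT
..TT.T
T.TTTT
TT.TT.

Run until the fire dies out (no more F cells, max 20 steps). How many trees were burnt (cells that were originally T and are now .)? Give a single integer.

Answer: 18

Derivation:
Step 1: +1 fires, +1 burnt (F count now 1)
Step 2: +2 fires, +1 burnt (F count now 2)
Step 3: +1 fires, +2 burnt (F count now 1)
Step 4: +1 fires, +1 burnt (F count now 1)
Step 5: +2 fires, +1 burnt (F count now 2)
Step 6: +3 fires, +2 burnt (F count now 3)
Step 7: +1 fires, +3 burnt (F count now 1)
Step 8: +1 fires, +1 burnt (F count now 1)
Step 9: +2 fires, +1 burnt (F count now 2)
Step 10: +3 fires, +2 burnt (F count now 3)
Step 11: +1 fires, +3 burnt (F count now 1)
Step 12: +0 fires, +1 burnt (F count now 0)
Fire out after step 12
Initially T: 21, now '.': 27
Total burnt (originally-T cells now '.'): 18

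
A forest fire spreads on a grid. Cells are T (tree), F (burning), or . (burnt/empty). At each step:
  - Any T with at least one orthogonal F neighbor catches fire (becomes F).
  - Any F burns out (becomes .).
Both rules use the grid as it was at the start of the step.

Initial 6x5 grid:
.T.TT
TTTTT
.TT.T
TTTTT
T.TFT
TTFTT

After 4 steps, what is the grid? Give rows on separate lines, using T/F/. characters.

Step 1: 5 trees catch fire, 2 burn out
  .T.TT
  TTTTT
  .TT.T
  TTTFT
  T.F.F
  TF.FT
Step 2: 4 trees catch fire, 5 burn out
  .T.TT
  TTTTT
  .TT.T
  TTF.F
  T....
  F...F
Step 3: 4 trees catch fire, 4 burn out
  .T.TT
  TTTTT
  .TF.F
  TF...
  F....
  .....
Step 4: 4 trees catch fire, 4 burn out
  .T.TT
  TTFTF
  .F...
  F....
  .....
  .....

.T.TT
TTFTF
.F...
F....
.....
.....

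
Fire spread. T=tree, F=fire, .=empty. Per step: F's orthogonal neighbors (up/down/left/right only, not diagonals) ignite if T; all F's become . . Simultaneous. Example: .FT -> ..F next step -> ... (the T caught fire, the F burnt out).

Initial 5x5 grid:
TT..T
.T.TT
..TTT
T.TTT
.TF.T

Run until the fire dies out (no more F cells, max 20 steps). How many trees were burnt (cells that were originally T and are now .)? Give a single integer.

Answer: 11

Derivation:
Step 1: +2 fires, +1 burnt (F count now 2)
Step 2: +2 fires, +2 burnt (F count now 2)
Step 3: +2 fires, +2 burnt (F count now 2)
Step 4: +3 fires, +2 burnt (F count now 3)
Step 5: +1 fires, +3 burnt (F count now 1)
Step 6: +1 fires, +1 burnt (F count now 1)
Step 7: +0 fires, +1 burnt (F count now 0)
Fire out after step 7
Initially T: 15, now '.': 21
Total burnt (originally-T cells now '.'): 11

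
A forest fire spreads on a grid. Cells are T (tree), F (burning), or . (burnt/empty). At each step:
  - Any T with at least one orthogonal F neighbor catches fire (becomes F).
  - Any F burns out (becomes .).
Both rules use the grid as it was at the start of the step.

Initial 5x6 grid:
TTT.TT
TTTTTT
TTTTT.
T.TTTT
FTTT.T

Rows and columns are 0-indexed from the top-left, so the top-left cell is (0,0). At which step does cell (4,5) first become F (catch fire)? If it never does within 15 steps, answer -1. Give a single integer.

Step 1: cell (4,5)='T' (+2 fires, +1 burnt)
Step 2: cell (4,5)='T' (+2 fires, +2 burnt)
Step 3: cell (4,5)='T' (+4 fires, +2 burnt)
Step 4: cell (4,5)='T' (+4 fires, +4 burnt)
Step 5: cell (4,5)='T' (+4 fires, +4 burnt)
Step 6: cell (4,5)='T' (+4 fires, +4 burnt)
Step 7: cell (4,5)='F' (+2 fires, +4 burnt)
  -> target ignites at step 7
Step 8: cell (4,5)='.' (+2 fires, +2 burnt)
Step 9: cell (4,5)='.' (+1 fires, +2 burnt)
Step 10: cell (4,5)='.' (+0 fires, +1 burnt)
  fire out at step 10

7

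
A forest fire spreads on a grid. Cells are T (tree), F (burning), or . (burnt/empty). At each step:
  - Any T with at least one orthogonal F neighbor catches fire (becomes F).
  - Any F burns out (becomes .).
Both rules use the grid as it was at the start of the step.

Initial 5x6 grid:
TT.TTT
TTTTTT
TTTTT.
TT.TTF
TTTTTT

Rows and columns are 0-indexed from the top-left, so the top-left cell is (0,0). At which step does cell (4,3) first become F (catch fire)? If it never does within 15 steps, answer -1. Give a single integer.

Step 1: cell (4,3)='T' (+2 fires, +1 burnt)
Step 2: cell (4,3)='T' (+3 fires, +2 burnt)
Step 3: cell (4,3)='F' (+3 fires, +3 burnt)
  -> target ignites at step 3
Step 4: cell (4,3)='.' (+5 fires, +3 burnt)
Step 5: cell (4,3)='.' (+5 fires, +5 burnt)
Step 6: cell (4,3)='.' (+4 fires, +5 burnt)
Step 7: cell (4,3)='.' (+3 fires, +4 burnt)
Step 8: cell (4,3)='.' (+1 fires, +3 burnt)
Step 9: cell (4,3)='.' (+0 fires, +1 burnt)
  fire out at step 9

3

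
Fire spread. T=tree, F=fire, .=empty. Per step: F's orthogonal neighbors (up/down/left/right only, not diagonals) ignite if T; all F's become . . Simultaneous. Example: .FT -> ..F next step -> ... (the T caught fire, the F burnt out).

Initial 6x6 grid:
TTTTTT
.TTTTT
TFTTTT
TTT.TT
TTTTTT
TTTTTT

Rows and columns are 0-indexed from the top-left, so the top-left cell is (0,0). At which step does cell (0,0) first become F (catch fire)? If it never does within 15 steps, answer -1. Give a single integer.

Step 1: cell (0,0)='T' (+4 fires, +1 burnt)
Step 2: cell (0,0)='T' (+6 fires, +4 burnt)
Step 3: cell (0,0)='F' (+7 fires, +6 burnt)
  -> target ignites at step 3
Step 4: cell (0,0)='.' (+7 fires, +7 burnt)
Step 5: cell (0,0)='.' (+5 fires, +7 burnt)
Step 6: cell (0,0)='.' (+3 fires, +5 burnt)
Step 7: cell (0,0)='.' (+1 fires, +3 burnt)
Step 8: cell (0,0)='.' (+0 fires, +1 burnt)
  fire out at step 8

3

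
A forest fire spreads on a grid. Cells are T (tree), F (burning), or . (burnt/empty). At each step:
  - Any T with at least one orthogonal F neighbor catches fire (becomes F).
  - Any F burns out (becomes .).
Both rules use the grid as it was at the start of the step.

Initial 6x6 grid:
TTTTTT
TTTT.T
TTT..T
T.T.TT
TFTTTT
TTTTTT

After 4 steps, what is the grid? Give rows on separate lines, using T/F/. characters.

Step 1: 3 trees catch fire, 1 burn out
  TTTTTT
  TTTT.T
  TTT..T
  T.T.TT
  F.FTTT
  TFTTTT
Step 2: 5 trees catch fire, 3 burn out
  TTTTTT
  TTTT.T
  TTT..T
  F.F.TT
  ...FTT
  F.FTTT
Step 3: 4 trees catch fire, 5 burn out
  TTTTTT
  TTTT.T
  FTF..T
  ....TT
  ....FT
  ...FTT
Step 4: 6 trees catch fire, 4 burn out
  TTTTTT
  FTFT.T
  .F...T
  ....FT
  .....F
  ....FT

TTTTTT
FTFT.T
.F...T
....FT
.....F
....FT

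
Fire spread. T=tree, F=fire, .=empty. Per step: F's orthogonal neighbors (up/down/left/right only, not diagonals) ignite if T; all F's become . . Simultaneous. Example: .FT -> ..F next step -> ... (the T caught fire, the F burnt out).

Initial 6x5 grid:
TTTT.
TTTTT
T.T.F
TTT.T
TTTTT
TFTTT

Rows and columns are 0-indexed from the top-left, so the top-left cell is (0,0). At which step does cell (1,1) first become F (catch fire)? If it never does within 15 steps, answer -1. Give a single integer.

Step 1: cell (1,1)='T' (+5 fires, +2 burnt)
Step 2: cell (1,1)='T' (+6 fires, +5 burnt)
Step 3: cell (1,1)='T' (+6 fires, +6 burnt)
Step 4: cell (1,1)='F' (+4 fires, +6 burnt)
  -> target ignites at step 4
Step 5: cell (1,1)='.' (+2 fires, +4 burnt)
Step 6: cell (1,1)='.' (+1 fires, +2 burnt)
Step 7: cell (1,1)='.' (+0 fires, +1 burnt)
  fire out at step 7

4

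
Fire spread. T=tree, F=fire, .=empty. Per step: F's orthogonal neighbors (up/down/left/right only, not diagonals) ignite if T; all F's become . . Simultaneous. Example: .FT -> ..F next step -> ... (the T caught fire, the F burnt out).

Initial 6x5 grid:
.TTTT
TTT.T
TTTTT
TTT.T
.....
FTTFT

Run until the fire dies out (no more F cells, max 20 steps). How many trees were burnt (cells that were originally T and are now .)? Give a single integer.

Step 1: +3 fires, +2 burnt (F count now 3)
Step 2: +0 fires, +3 burnt (F count now 0)
Fire out after step 2
Initially T: 20, now '.': 13
Total burnt (originally-T cells now '.'): 3

Answer: 3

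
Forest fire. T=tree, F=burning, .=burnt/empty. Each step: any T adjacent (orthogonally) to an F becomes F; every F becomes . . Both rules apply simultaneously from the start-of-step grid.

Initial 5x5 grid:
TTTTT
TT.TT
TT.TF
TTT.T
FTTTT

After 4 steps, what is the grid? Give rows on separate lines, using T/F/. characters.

Step 1: 5 trees catch fire, 2 burn out
  TTTTT
  TT.TF
  TT.F.
  FTT.F
  .FTTT
Step 2: 6 trees catch fire, 5 burn out
  TTTTF
  TT.F.
  FT...
  .FT..
  ..FTF
Step 3: 5 trees catch fire, 6 burn out
  TTTF.
  FT...
  .F...
  ..F..
  ...F.
Step 4: 3 trees catch fire, 5 burn out
  FTF..
  .F...
  .....
  .....
  .....

FTF..
.F...
.....
.....
.....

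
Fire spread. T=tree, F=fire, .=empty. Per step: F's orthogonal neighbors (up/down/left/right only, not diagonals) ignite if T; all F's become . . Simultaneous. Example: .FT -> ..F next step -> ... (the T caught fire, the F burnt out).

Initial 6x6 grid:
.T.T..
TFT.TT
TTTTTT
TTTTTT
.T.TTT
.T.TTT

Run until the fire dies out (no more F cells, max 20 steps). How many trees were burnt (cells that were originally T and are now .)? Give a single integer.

Answer: 25

Derivation:
Step 1: +4 fires, +1 burnt (F count now 4)
Step 2: +3 fires, +4 burnt (F count now 3)
Step 3: +4 fires, +3 burnt (F count now 4)
Step 4: +3 fires, +4 burnt (F count now 3)
Step 5: +4 fires, +3 burnt (F count now 4)
Step 6: +4 fires, +4 burnt (F count now 4)
Step 7: +2 fires, +4 burnt (F count now 2)
Step 8: +1 fires, +2 burnt (F count now 1)
Step 9: +0 fires, +1 burnt (F count now 0)
Fire out after step 9
Initially T: 26, now '.': 35
Total burnt (originally-T cells now '.'): 25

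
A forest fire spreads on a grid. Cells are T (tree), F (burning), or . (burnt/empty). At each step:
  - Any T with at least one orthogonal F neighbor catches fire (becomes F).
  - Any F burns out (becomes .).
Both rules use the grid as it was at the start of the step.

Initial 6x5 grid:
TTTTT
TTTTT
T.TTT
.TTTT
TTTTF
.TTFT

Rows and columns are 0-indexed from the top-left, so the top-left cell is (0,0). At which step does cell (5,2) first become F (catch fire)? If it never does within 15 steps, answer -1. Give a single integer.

Step 1: cell (5,2)='F' (+4 fires, +2 burnt)
  -> target ignites at step 1
Step 2: cell (5,2)='.' (+4 fires, +4 burnt)
Step 3: cell (5,2)='.' (+4 fires, +4 burnt)
Step 4: cell (5,2)='.' (+5 fires, +4 burnt)
Step 5: cell (5,2)='.' (+2 fires, +5 burnt)
Step 6: cell (5,2)='.' (+2 fires, +2 burnt)
Step 7: cell (5,2)='.' (+2 fires, +2 burnt)
Step 8: cell (5,2)='.' (+2 fires, +2 burnt)
Step 9: cell (5,2)='.' (+0 fires, +2 burnt)
  fire out at step 9

1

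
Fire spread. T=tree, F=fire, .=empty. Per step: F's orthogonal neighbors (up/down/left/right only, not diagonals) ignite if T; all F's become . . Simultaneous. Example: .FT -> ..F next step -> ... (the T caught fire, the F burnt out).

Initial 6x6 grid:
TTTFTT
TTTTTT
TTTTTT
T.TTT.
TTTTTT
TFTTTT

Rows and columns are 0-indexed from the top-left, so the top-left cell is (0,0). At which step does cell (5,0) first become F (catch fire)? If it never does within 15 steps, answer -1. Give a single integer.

Step 1: cell (5,0)='F' (+6 fires, +2 burnt)
  -> target ignites at step 1
Step 2: cell (5,0)='.' (+8 fires, +6 burnt)
Step 3: cell (5,0)='.' (+10 fires, +8 burnt)
Step 4: cell (5,0)='.' (+7 fires, +10 burnt)
Step 5: cell (5,0)='.' (+1 fires, +7 burnt)
Step 6: cell (5,0)='.' (+0 fires, +1 burnt)
  fire out at step 6

1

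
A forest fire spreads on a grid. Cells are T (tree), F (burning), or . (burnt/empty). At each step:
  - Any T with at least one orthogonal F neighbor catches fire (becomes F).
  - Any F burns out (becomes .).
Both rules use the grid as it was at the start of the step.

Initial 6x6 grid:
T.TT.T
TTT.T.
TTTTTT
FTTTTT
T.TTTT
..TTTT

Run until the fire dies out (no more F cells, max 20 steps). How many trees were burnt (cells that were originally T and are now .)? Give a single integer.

Step 1: +3 fires, +1 burnt (F count now 3)
Step 2: +3 fires, +3 burnt (F count now 3)
Step 3: +5 fires, +3 burnt (F count now 5)
Step 4: +5 fires, +5 burnt (F count now 5)
Step 5: +5 fires, +5 burnt (F count now 5)
Step 6: +5 fires, +5 burnt (F count now 5)
Step 7: +1 fires, +5 burnt (F count now 1)
Step 8: +0 fires, +1 burnt (F count now 0)
Fire out after step 8
Initially T: 28, now '.': 35
Total burnt (originally-T cells now '.'): 27

Answer: 27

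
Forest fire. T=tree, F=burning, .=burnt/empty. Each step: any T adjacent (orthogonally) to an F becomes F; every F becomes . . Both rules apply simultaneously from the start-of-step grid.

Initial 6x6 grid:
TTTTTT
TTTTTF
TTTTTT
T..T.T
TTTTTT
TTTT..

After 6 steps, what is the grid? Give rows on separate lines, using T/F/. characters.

Step 1: 3 trees catch fire, 1 burn out
  TTTTTF
  TTTTF.
  TTTTTF
  T..T.T
  TTTTTT
  TTTT..
Step 2: 4 trees catch fire, 3 burn out
  TTTTF.
  TTTF..
  TTTTF.
  T..T.F
  TTTTTT
  TTTT..
Step 3: 4 trees catch fire, 4 burn out
  TTTF..
  TTF...
  TTTF..
  T..T..
  TTTTTF
  TTTT..
Step 4: 5 trees catch fire, 4 burn out
  TTF...
  TF....
  TTF...
  T..F..
  TTTTF.
  TTTT..
Step 5: 4 trees catch fire, 5 burn out
  TF....
  F.....
  TF....
  T.....
  TTTF..
  TTTT..
Step 6: 4 trees catch fire, 4 burn out
  F.....
  ......
  F.....
  T.....
  TTF...
  TTTF..

F.....
......
F.....
T.....
TTF...
TTTF..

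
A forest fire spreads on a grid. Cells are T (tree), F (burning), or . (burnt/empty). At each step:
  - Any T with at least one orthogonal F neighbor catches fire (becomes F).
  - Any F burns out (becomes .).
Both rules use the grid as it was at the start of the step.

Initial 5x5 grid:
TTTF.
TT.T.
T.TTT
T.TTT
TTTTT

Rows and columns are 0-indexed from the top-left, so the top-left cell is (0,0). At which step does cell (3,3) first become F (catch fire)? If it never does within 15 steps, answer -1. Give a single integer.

Step 1: cell (3,3)='T' (+2 fires, +1 burnt)
Step 2: cell (3,3)='T' (+2 fires, +2 burnt)
Step 3: cell (3,3)='F' (+5 fires, +2 burnt)
  -> target ignites at step 3
Step 4: cell (3,3)='.' (+4 fires, +5 burnt)
Step 5: cell (3,3)='.' (+3 fires, +4 burnt)
Step 6: cell (3,3)='.' (+2 fires, +3 burnt)
Step 7: cell (3,3)='.' (+1 fires, +2 burnt)
Step 8: cell (3,3)='.' (+0 fires, +1 burnt)
  fire out at step 8

3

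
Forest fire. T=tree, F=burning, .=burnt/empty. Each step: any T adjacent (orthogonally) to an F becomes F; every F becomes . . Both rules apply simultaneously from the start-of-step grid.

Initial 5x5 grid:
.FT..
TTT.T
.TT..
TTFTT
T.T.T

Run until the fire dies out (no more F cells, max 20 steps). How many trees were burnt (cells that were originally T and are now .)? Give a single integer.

Answer: 13

Derivation:
Step 1: +6 fires, +2 burnt (F count now 6)
Step 2: +5 fires, +6 burnt (F count now 5)
Step 3: +2 fires, +5 burnt (F count now 2)
Step 4: +0 fires, +2 burnt (F count now 0)
Fire out after step 4
Initially T: 14, now '.': 24
Total burnt (originally-T cells now '.'): 13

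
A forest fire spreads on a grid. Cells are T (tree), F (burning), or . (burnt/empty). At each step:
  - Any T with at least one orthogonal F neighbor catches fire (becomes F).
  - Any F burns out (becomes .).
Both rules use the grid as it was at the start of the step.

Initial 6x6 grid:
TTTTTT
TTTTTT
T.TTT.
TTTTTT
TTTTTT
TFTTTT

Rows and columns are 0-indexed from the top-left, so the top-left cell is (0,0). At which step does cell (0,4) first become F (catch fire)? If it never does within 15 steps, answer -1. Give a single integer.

Step 1: cell (0,4)='T' (+3 fires, +1 burnt)
Step 2: cell (0,4)='T' (+4 fires, +3 burnt)
Step 3: cell (0,4)='T' (+4 fires, +4 burnt)
Step 4: cell (0,4)='T' (+5 fires, +4 burnt)
Step 5: cell (0,4)='T' (+5 fires, +5 burnt)
Step 6: cell (0,4)='T' (+6 fires, +5 burnt)
Step 7: cell (0,4)='T' (+3 fires, +6 burnt)
Step 8: cell (0,4)='F' (+2 fires, +3 burnt)
  -> target ignites at step 8
Step 9: cell (0,4)='.' (+1 fires, +2 burnt)
Step 10: cell (0,4)='.' (+0 fires, +1 burnt)
  fire out at step 10

8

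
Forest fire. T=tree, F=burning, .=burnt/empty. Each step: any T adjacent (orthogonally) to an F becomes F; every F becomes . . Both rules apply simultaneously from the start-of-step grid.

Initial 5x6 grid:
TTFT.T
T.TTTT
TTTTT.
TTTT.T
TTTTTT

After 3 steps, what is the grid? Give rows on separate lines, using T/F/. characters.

Step 1: 3 trees catch fire, 1 burn out
  TF.F.T
  T.FTTT
  TTTTT.
  TTTT.T
  TTTTTT
Step 2: 3 trees catch fire, 3 burn out
  F....T
  T..FTT
  TTFTT.
  TTTT.T
  TTTTTT
Step 3: 5 trees catch fire, 3 burn out
  .....T
  F...FT
  TF.FT.
  TTFT.T
  TTTTTT

.....T
F...FT
TF.FT.
TTFT.T
TTTTTT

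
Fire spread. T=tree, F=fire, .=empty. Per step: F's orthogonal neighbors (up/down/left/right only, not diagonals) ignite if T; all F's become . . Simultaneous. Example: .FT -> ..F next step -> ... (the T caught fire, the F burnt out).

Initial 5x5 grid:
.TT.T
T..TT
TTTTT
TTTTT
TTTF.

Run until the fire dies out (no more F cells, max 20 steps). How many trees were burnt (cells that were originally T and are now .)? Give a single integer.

Step 1: +2 fires, +1 burnt (F count now 2)
Step 2: +4 fires, +2 burnt (F count now 4)
Step 3: +5 fires, +4 burnt (F count now 5)
Step 4: +3 fires, +5 burnt (F count now 3)
Step 5: +2 fires, +3 burnt (F count now 2)
Step 6: +1 fires, +2 burnt (F count now 1)
Step 7: +0 fires, +1 burnt (F count now 0)
Fire out after step 7
Initially T: 19, now '.': 23
Total burnt (originally-T cells now '.'): 17

Answer: 17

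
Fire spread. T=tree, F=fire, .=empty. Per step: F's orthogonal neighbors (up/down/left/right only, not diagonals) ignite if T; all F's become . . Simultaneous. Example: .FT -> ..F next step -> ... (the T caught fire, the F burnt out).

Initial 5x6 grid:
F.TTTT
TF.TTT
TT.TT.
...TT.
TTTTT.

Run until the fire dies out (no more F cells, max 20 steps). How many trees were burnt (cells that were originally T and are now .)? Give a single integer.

Step 1: +2 fires, +2 burnt (F count now 2)
Step 2: +1 fires, +2 burnt (F count now 1)
Step 3: +0 fires, +1 burnt (F count now 0)
Fire out after step 3
Initially T: 19, now '.': 14
Total burnt (originally-T cells now '.'): 3

Answer: 3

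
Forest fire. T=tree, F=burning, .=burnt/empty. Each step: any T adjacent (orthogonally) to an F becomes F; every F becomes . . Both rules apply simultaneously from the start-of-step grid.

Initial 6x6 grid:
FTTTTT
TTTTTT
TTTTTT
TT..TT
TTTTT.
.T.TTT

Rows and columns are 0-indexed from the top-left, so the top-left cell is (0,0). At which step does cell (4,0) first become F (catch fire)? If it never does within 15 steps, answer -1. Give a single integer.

Step 1: cell (4,0)='T' (+2 fires, +1 burnt)
Step 2: cell (4,0)='T' (+3 fires, +2 burnt)
Step 3: cell (4,0)='T' (+4 fires, +3 burnt)
Step 4: cell (4,0)='F' (+5 fires, +4 burnt)
  -> target ignites at step 4
Step 5: cell (4,0)='.' (+4 fires, +5 burnt)
Step 6: cell (4,0)='.' (+4 fires, +4 burnt)
Step 7: cell (4,0)='.' (+3 fires, +4 burnt)
Step 8: cell (4,0)='.' (+3 fires, +3 burnt)
Step 9: cell (4,0)='.' (+1 fires, +3 burnt)
Step 10: cell (4,0)='.' (+1 fires, +1 burnt)
Step 11: cell (4,0)='.' (+0 fires, +1 burnt)
  fire out at step 11

4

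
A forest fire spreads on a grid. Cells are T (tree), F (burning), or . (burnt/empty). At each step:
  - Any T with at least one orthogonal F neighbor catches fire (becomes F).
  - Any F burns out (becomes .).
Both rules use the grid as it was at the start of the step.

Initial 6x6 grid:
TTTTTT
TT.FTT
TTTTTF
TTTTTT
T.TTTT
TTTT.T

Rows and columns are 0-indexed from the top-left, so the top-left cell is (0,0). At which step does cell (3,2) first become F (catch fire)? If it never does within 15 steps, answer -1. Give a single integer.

Step 1: cell (3,2)='T' (+6 fires, +2 burnt)
Step 2: cell (3,2)='T' (+7 fires, +6 burnt)
Step 3: cell (3,2)='F' (+6 fires, +7 burnt)
  -> target ignites at step 3
Step 4: cell (3,2)='.' (+6 fires, +6 burnt)
Step 5: cell (3,2)='.' (+3 fires, +6 burnt)
Step 6: cell (3,2)='.' (+2 fires, +3 burnt)
Step 7: cell (3,2)='.' (+1 fires, +2 burnt)
Step 8: cell (3,2)='.' (+0 fires, +1 burnt)
  fire out at step 8

3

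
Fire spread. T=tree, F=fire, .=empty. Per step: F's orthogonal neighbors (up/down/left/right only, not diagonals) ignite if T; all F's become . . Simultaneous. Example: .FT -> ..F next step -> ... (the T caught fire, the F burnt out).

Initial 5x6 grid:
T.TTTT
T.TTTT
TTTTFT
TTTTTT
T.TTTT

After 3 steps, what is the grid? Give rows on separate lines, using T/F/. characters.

Step 1: 4 trees catch fire, 1 burn out
  T.TTTT
  T.TTFT
  TTTF.F
  TTTTFT
  T.TTTT
Step 2: 7 trees catch fire, 4 burn out
  T.TTFT
  T.TF.F
  TTF...
  TTTF.F
  T.TTFT
Step 3: 7 trees catch fire, 7 burn out
  T.TF.F
  T.F...
  TF....
  TTF...
  T.TF.F

T.TF.F
T.F...
TF....
TTF...
T.TF.F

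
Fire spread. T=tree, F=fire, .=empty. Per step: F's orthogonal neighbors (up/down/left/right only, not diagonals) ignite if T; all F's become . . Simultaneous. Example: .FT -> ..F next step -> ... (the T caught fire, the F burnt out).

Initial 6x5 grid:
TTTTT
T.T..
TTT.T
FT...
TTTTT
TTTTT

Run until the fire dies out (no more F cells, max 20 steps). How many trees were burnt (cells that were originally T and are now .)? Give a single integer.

Step 1: +3 fires, +1 burnt (F count now 3)
Step 2: +4 fires, +3 burnt (F count now 4)
Step 3: +4 fires, +4 burnt (F count now 4)
Step 4: +4 fires, +4 burnt (F count now 4)
Step 5: +3 fires, +4 burnt (F count now 3)
Step 6: +2 fires, +3 burnt (F count now 2)
Step 7: +1 fires, +2 burnt (F count now 1)
Step 8: +0 fires, +1 burnt (F count now 0)
Fire out after step 8
Initially T: 22, now '.': 29
Total burnt (originally-T cells now '.'): 21

Answer: 21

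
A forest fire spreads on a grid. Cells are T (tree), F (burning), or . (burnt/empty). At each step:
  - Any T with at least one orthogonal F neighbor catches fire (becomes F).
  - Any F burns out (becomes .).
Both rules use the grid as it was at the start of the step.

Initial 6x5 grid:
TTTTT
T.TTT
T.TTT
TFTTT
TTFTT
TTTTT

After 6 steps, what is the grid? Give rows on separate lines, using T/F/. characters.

Step 1: 5 trees catch fire, 2 burn out
  TTTTT
  T.TTT
  T.TTT
  F.FTT
  TF.FT
  TTFTT
Step 2: 7 trees catch fire, 5 burn out
  TTTTT
  T.TTT
  F.FTT
  ...FT
  F...F
  TF.FT
Step 3: 6 trees catch fire, 7 burn out
  TTTTT
  F.FTT
  ...FT
  ....F
  .....
  F...F
Step 4: 4 trees catch fire, 6 burn out
  FTFTT
  ...FT
  ....F
  .....
  .....
  .....
Step 5: 3 trees catch fire, 4 burn out
  .F.FT
  ....F
  .....
  .....
  .....
  .....
Step 6: 1 trees catch fire, 3 burn out
  ....F
  .....
  .....
  .....
  .....
  .....

....F
.....
.....
.....
.....
.....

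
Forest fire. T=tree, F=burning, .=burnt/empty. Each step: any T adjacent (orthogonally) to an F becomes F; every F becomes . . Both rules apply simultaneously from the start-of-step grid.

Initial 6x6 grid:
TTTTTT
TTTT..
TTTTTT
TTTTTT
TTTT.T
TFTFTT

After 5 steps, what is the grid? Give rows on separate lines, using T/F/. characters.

Step 1: 5 trees catch fire, 2 burn out
  TTTTTT
  TTTT..
  TTTTTT
  TTTTTT
  TFTF.T
  F.F.FT
Step 2: 5 trees catch fire, 5 burn out
  TTTTTT
  TTTT..
  TTTTTT
  TFTFTT
  F.F..T
  .....F
Step 3: 6 trees catch fire, 5 burn out
  TTTTTT
  TTTT..
  TFTFTT
  F.F.FT
  .....F
  ......
Step 4: 6 trees catch fire, 6 burn out
  TTTTTT
  TFTF..
  F.F.FT
  .....F
  ......
  ......
Step 5: 5 trees catch fire, 6 burn out
  TFTFTT
  F.F...
  .....F
  ......
  ......
  ......

TFTFTT
F.F...
.....F
......
......
......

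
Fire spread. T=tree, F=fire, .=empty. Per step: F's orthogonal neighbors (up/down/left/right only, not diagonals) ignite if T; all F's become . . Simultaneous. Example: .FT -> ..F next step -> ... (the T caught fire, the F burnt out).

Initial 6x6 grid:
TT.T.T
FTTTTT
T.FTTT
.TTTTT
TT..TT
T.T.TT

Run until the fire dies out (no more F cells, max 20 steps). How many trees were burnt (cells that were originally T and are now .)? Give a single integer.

Step 1: +6 fires, +2 burnt (F count now 6)
Step 2: +5 fires, +6 burnt (F count now 5)
Step 3: +5 fires, +5 burnt (F count now 5)
Step 4: +4 fires, +5 burnt (F count now 4)
Step 5: +4 fires, +4 burnt (F count now 4)
Step 6: +1 fires, +4 burnt (F count now 1)
Step 7: +0 fires, +1 burnt (F count now 0)
Fire out after step 7
Initially T: 26, now '.': 35
Total burnt (originally-T cells now '.'): 25

Answer: 25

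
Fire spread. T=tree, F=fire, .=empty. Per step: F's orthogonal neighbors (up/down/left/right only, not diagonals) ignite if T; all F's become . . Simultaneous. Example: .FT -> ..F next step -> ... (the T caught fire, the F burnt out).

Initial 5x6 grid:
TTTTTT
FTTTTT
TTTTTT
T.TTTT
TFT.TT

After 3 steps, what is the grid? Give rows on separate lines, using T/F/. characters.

Step 1: 5 trees catch fire, 2 burn out
  FTTTTT
  .FTTTT
  FTTTTT
  T.TTTT
  F.F.TT
Step 2: 5 trees catch fire, 5 burn out
  .FTTTT
  ..FTTT
  .FTTTT
  F.FTTT
  ....TT
Step 3: 4 trees catch fire, 5 burn out
  ..FTTT
  ...FTT
  ..FTTT
  ...FTT
  ....TT

..FTTT
...FTT
..FTTT
...FTT
....TT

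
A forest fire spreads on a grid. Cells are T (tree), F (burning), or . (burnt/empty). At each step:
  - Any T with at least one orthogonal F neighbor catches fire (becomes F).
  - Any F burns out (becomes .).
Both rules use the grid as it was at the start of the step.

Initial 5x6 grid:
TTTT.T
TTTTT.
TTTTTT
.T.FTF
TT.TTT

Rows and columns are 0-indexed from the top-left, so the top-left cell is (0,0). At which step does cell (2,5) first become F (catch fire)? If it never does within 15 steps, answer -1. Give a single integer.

Step 1: cell (2,5)='F' (+5 fires, +2 burnt)
  -> target ignites at step 1
Step 2: cell (2,5)='.' (+4 fires, +5 burnt)
Step 3: cell (2,5)='.' (+4 fires, +4 burnt)
Step 4: cell (2,5)='.' (+4 fires, +4 burnt)
Step 5: cell (2,5)='.' (+3 fires, +4 burnt)
Step 6: cell (2,5)='.' (+2 fires, +3 burnt)
Step 7: cell (2,5)='.' (+0 fires, +2 burnt)
  fire out at step 7

1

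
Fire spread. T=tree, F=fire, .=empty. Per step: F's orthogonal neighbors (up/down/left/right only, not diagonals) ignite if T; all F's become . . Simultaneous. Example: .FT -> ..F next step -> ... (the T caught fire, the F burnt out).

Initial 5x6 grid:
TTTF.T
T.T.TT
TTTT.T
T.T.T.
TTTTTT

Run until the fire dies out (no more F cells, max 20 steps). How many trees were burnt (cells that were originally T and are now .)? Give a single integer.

Step 1: +1 fires, +1 burnt (F count now 1)
Step 2: +2 fires, +1 burnt (F count now 2)
Step 3: +2 fires, +2 burnt (F count now 2)
Step 4: +4 fires, +2 burnt (F count now 4)
Step 5: +2 fires, +4 burnt (F count now 2)
Step 6: +3 fires, +2 burnt (F count now 3)
Step 7: +2 fires, +3 burnt (F count now 2)
Step 8: +2 fires, +2 burnt (F count now 2)
Step 9: +0 fires, +2 burnt (F count now 0)
Fire out after step 9
Initially T: 22, now '.': 26
Total burnt (originally-T cells now '.'): 18

Answer: 18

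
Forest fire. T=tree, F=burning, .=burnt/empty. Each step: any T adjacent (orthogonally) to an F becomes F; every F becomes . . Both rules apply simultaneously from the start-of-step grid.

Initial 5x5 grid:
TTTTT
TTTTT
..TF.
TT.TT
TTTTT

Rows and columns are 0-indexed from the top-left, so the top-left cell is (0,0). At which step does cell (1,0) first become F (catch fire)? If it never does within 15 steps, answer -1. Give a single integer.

Step 1: cell (1,0)='T' (+3 fires, +1 burnt)
Step 2: cell (1,0)='T' (+5 fires, +3 burnt)
Step 3: cell (1,0)='T' (+5 fires, +5 burnt)
Step 4: cell (1,0)='F' (+3 fires, +5 burnt)
  -> target ignites at step 4
Step 5: cell (1,0)='.' (+3 fires, +3 burnt)
Step 6: cell (1,0)='.' (+1 fires, +3 burnt)
Step 7: cell (1,0)='.' (+0 fires, +1 burnt)
  fire out at step 7

4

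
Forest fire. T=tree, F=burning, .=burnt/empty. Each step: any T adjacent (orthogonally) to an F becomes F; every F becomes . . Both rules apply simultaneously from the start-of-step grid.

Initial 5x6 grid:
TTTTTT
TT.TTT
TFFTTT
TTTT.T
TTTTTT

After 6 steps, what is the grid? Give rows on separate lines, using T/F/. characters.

Step 1: 5 trees catch fire, 2 burn out
  TTTTTT
  TF.TTT
  F..FTT
  TFFT.T
  TTTTTT
Step 2: 8 trees catch fire, 5 burn out
  TFTTTT
  F..FTT
  ....FT
  F..F.T
  TFFTTT
Step 3: 7 trees catch fire, 8 burn out
  F.FFTT
  ....FT
  .....F
  .....T
  F..FTT
Step 4: 4 trees catch fire, 7 burn out
  ....FT
  .....F
  ......
  .....F
  ....FT
Step 5: 2 trees catch fire, 4 burn out
  .....F
  ......
  ......
  ......
  .....F
Step 6: 0 trees catch fire, 2 burn out
  ......
  ......
  ......
  ......
  ......

......
......
......
......
......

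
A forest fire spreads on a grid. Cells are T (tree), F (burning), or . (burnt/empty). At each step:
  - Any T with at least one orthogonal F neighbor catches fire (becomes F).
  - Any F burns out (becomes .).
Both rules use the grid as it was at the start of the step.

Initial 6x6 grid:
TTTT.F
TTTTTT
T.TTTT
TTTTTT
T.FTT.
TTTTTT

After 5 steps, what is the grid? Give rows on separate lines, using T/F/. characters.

Step 1: 4 trees catch fire, 2 burn out
  TTTT..
  TTTTTF
  T.TTTT
  TTFTTT
  T..FT.
  TTFTTT
Step 2: 8 trees catch fire, 4 burn out
  TTTT..
  TTTTF.
  T.FTTF
  TF.FTT
  T...F.
  TF.FTT
Step 3: 9 trees catch fire, 8 burn out
  TTTT..
  TTFF..
  T..FF.
  F...FF
  T.....
  F...FT
Step 4: 6 trees catch fire, 9 burn out
  TTFF..
  TF....
  F.....
  ......
  F.....
  .....F
Step 5: 2 trees catch fire, 6 burn out
  TF....
  F.....
  ......
  ......
  ......
  ......

TF....
F.....
......
......
......
......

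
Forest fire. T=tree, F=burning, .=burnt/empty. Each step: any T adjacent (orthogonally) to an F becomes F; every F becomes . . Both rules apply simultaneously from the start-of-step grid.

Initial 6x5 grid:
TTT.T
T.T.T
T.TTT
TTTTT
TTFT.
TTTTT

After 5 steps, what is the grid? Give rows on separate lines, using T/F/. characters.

Step 1: 4 trees catch fire, 1 burn out
  TTT.T
  T.T.T
  T.TTT
  TTFTT
  TF.F.
  TTFTT
Step 2: 6 trees catch fire, 4 burn out
  TTT.T
  T.T.T
  T.FTT
  TF.FT
  F....
  TF.FT
Step 3: 6 trees catch fire, 6 burn out
  TTT.T
  T.F.T
  T..FT
  F...F
  .....
  F...F
Step 4: 3 trees catch fire, 6 burn out
  TTF.T
  T...T
  F...F
  .....
  .....
  .....
Step 5: 3 trees catch fire, 3 burn out
  TF..T
  F...F
  .....
  .....
  .....
  .....

TF..T
F...F
.....
.....
.....
.....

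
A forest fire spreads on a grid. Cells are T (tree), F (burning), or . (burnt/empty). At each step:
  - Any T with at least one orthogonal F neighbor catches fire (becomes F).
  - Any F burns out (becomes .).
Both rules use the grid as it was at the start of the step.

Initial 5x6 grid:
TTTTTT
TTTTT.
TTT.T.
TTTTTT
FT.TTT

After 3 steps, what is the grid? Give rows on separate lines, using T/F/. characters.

Step 1: 2 trees catch fire, 1 burn out
  TTTTTT
  TTTTT.
  TTT.T.
  FTTTTT
  .F.TTT
Step 2: 2 trees catch fire, 2 burn out
  TTTTTT
  TTTTT.
  FTT.T.
  .FTTTT
  ...TTT
Step 3: 3 trees catch fire, 2 burn out
  TTTTTT
  FTTTT.
  .FT.T.
  ..FTTT
  ...TTT

TTTTTT
FTTTT.
.FT.T.
..FTTT
...TTT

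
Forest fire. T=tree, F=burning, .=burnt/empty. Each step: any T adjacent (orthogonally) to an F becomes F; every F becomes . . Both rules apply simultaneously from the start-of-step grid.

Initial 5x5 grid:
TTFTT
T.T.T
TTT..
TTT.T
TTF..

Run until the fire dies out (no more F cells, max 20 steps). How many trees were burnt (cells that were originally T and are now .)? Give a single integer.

Step 1: +5 fires, +2 burnt (F count now 5)
Step 2: +5 fires, +5 burnt (F count now 5)
Step 3: +4 fires, +5 burnt (F count now 4)
Step 4: +1 fires, +4 burnt (F count now 1)
Step 5: +0 fires, +1 burnt (F count now 0)
Fire out after step 5
Initially T: 16, now '.': 24
Total burnt (originally-T cells now '.'): 15

Answer: 15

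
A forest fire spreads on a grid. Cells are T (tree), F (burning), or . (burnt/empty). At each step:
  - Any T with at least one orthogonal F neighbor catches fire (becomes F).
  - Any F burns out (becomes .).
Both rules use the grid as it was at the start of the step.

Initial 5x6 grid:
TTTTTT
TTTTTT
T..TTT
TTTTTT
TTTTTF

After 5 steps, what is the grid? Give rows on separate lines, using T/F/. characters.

Step 1: 2 trees catch fire, 1 burn out
  TTTTTT
  TTTTTT
  T..TTT
  TTTTTF
  TTTTF.
Step 2: 3 trees catch fire, 2 burn out
  TTTTTT
  TTTTTT
  T..TTF
  TTTTF.
  TTTF..
Step 3: 4 trees catch fire, 3 burn out
  TTTTTT
  TTTTTF
  T..TF.
  TTTF..
  TTF...
Step 4: 5 trees catch fire, 4 burn out
  TTTTTF
  TTTTF.
  T..F..
  TTF...
  TF....
Step 5: 4 trees catch fire, 5 burn out
  TTTTF.
  TTTF..
  T.....
  TF....
  F.....

TTTTF.
TTTF..
T.....
TF....
F.....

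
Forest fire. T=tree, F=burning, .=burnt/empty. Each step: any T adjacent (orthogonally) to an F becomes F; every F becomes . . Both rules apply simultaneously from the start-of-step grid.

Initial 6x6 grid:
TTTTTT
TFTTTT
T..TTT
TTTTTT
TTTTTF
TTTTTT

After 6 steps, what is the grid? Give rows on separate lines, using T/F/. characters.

Step 1: 6 trees catch fire, 2 burn out
  TFTTTT
  F.FTTT
  T..TTT
  TTTTTF
  TTTTF.
  TTTTTF
Step 2: 8 trees catch fire, 6 burn out
  F.FTTT
  ...FTT
  F..TTF
  TTTTF.
  TTTF..
  TTTTF.
Step 3: 9 trees catch fire, 8 burn out
  ...FTT
  ....FF
  ...FF.
  FTTF..
  TTF...
  TTTF..
Step 4: 7 trees catch fire, 9 burn out
  ....FF
  ......
  ......
  .FF...
  FF....
  TTF...
Step 5: 2 trees catch fire, 7 burn out
  ......
  ......
  ......
  ......
  ......
  FF....
Step 6: 0 trees catch fire, 2 burn out
  ......
  ......
  ......
  ......
  ......
  ......

......
......
......
......
......
......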